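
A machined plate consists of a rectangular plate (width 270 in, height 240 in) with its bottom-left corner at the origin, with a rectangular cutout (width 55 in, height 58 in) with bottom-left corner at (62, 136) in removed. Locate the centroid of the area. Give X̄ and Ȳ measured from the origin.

X̄ = 137.36 in, Ȳ = 117.67 in

plate: A = 270 × 240 = 64800.00, centroid at (135.00, 120.00).
hole: A = −(55 × 58) = -3190.00, centroid at (89.50, 165.00).
ΣA = 61610.00 in²
ΣAX̄ = (64800.00)(135.00) + (-3190.00)(89.50) = 8462495.00 in³
ΣAȲ = (64800.00)(120.00) + (-3190.00)(165.00) = 7249650.00 in³
X̄ = 8462495.00 / 61610.00 = 137.36 in
Ȳ = 7249650.00 / 61610.00 = 117.67 in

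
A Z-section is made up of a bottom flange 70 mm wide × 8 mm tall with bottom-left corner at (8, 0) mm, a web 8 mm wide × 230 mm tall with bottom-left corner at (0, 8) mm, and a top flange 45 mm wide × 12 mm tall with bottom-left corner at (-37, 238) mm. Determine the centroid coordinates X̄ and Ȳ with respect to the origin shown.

X̄ = 8.03 mm, Ȳ = 122.56 mm

Part | A | x̄ᵢ | ȳᵢ | A·x̄ᵢ | A·ȳᵢ
bottom flange | 560.00 | 43.00 | 4.00 | 24080.00 | 2240.00
web | 1840.00 | 4.00 | 123.00 | 7360.00 | 226320.00
top flange | 540.00 | -14.50 | 244.00 | -7830.00 | 131760.00
Σ | 2940.00 |  |  | 23610.00 | 360320.00
X̄ = 23610.00 / 2940.00 = 8.03 mm
Ȳ = 360320.00 / 2940.00 = 122.56 mm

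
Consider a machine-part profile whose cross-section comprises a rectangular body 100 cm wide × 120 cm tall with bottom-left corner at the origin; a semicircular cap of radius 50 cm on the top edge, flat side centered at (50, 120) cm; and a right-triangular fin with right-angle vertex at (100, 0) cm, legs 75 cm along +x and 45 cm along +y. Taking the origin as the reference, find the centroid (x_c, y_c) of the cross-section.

x_c = 57.19 cm, y_c = 73.80 cm

rectangular body: A = 100 × 120 = 12000.00, centroid at (50.00, 60.00).
semicircular top: A = ½π·50² = 3926.99, centroid at (50.00, 141.22).
triangular fin: A = ½·75·45 = 1687.50, centroid at (125.00, 15.00).
ΣA = 17614.49 cm²
ΣAx_c = (12000.00)(50.00) + (3926.99)(50.00) + (1687.50)(125.00) = 1007287.04 cm³
ΣAy_c = (12000.00)(60.00) + (3926.99)(141.22) + (1687.50)(15.00) = 1299884.73 cm³
x_c = 1007287.04 / 17614.49 = 57.19 cm
y_c = 1299884.73 / 17614.49 = 73.80 cm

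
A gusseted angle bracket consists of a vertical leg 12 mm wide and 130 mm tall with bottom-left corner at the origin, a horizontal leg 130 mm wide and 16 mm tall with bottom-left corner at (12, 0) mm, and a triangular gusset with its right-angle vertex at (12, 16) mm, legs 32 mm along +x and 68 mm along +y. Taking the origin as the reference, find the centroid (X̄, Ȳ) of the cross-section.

X̄ = 41.07 mm, Ȳ = 33.86 mm

vertical leg: A = 12 × 130 = 1560.00, centroid at (6.00, 65.00).
horizontal leg: A = 130 × 16 = 2080.00, centroid at (77.00, 8.00).
gusset: A = ½·32·68 = 1088.00, centroid at (22.67, 38.67).
ΣA = 4728.00 mm²
ΣAX̄ = (1560.00)(6.00) + (2080.00)(77.00) + (1088.00)(22.67) = 194181.33 mm³
ΣAȲ = (1560.00)(65.00) + (2080.00)(8.00) + (1088.00)(38.67) = 160109.33 mm³
X̄ = 194181.33 / 4728.00 = 41.07 mm
Ȳ = 160109.33 / 4728.00 = 33.86 mm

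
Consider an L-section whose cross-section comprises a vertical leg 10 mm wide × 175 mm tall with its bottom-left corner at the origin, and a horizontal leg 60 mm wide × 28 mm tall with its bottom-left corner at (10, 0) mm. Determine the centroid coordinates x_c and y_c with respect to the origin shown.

x_c = 22.14 mm, y_c = 51.50 mm

vertical leg: A = 10 × 175 = 1750.00, centroid at (5.00, 87.50).
horizontal leg: A = 60 × 28 = 1680.00, centroid at (40.00, 14.00).
ΣA = 3430.00 mm², ΣAx_c = 75950.00 mm³, ΣAy_c = 176645.00 mm³.
x_c = 75950.00/3430.00 = 22.14 mm; y_c = 176645.00/3430.00 = 51.50 mm.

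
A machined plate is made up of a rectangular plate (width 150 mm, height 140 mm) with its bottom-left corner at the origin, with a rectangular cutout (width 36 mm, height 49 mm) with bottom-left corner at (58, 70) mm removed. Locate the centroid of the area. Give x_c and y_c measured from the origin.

plate: A = 150 × 140 = 21000.00, centroid at (75.00, 70.00).
hole: A = −(36 × 49) = -1764.00, centroid at (76.00, 94.50).
ΣA = 19236.00 mm², ΣAx_c = 1440936.00 mm³, ΣAy_c = 1303302.00 mm³.
x_c = 1440936.00/19236.00 = 74.91 mm; y_c = 1303302.00/19236.00 = 67.75 mm.

x_c = 74.91 mm, y_c = 67.75 mm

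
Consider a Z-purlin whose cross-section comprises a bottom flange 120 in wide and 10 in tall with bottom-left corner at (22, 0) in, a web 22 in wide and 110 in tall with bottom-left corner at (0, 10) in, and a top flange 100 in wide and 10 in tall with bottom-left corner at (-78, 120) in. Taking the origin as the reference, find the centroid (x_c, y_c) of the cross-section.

x_c = 21.00 in, y_c = 62.40 in

Part | A | x̄ᵢ | ȳᵢ | A·x̄ᵢ | A·ȳᵢ
bottom flange | 1200.00 | 82.00 | 5.00 | 98400.00 | 6000.00
web | 2420.00 | 11.00 | 65.00 | 26620.00 | 157300.00
top flange | 1000.00 | -28.00 | 125.00 | -28000.00 | 125000.00
Σ | 4620.00 |  |  | 97020.00 | 288300.00
x_c = 97020.00 / 4620.00 = 21.00 in
y_c = 288300.00 / 4620.00 = 62.40 in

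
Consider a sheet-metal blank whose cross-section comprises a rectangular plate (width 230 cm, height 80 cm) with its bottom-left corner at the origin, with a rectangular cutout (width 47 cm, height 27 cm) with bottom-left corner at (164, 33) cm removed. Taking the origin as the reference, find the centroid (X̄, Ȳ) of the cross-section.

X̄ = 109.63 cm, Ȳ = 39.52 cm

Part | A | x̄ᵢ | ȳᵢ | A·x̄ᵢ | A·ȳᵢ
plate | 18400.00 | 115.00 | 40.00 | 2116000.00 | 736000.00
hole | -1269.00 | 187.50 | 46.50 | -237937.50 | -59008.50
Σ | 17131.00 |  |  | 1878062.50 | 676991.50
X̄ = 1878062.50 / 17131.00 = 109.63 cm
Ȳ = 676991.50 / 17131.00 = 39.52 cm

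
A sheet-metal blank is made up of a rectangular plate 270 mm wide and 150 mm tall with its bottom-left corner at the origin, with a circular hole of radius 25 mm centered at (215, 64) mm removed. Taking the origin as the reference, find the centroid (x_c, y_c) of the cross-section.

Part | A | x̄ᵢ | ȳᵢ | A·x̄ᵢ | A·ȳᵢ
plate | 40500.00 | 135.00 | 75.00 | 5467500.00 | 3037500.00
hole | -1963.50 | 215.00 | 64.00 | -422151.51 | -125663.71
Σ | 38536.50 |  |  | 5045348.49 | 2911836.29
x_c = 5045348.49 / 38536.50 = 130.92 mm
y_c = 2911836.29 / 38536.50 = 75.56 mm

x_c = 130.92 mm, y_c = 75.56 mm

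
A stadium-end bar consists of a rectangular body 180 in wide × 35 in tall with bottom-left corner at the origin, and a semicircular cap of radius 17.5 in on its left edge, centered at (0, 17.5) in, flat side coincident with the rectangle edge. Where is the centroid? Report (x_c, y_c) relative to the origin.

rectangular body: A = 180 × 35 = 6300.00, centroid at (90.00, 17.50).
semicircular end: A = ½π·17.5² = 481.06, centroid at (-7.43, 17.50).
ΣA = 6781.06 in²
ΣAx_c = (6300.00)(90.00) + (481.06)(-7.43) = 563427.08 in³
ΣAy_c = (6300.00)(17.50) + (481.06)(17.50) = 118668.49 in³
x_c = 563427.08 / 6781.06 = 83.09 in
y_c = 118668.49 / 6781.06 = 17.50 in

x_c = 83.09 in, y_c = 17.50 in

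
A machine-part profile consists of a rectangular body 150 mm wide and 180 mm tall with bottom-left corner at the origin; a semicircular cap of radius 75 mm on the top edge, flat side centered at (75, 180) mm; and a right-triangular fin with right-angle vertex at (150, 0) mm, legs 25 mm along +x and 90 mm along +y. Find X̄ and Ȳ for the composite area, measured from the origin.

rectangular body: A = 150 × 180 = 27000.00, centroid at (75.00, 90.00).
semicircular top: A = ½π·75² = 8835.73, centroid at (75.00, 211.83).
triangular fin: A = ½·25·90 = 1125.00, centroid at (158.33, 30.00).
ΣA = 36960.73 mm²
ΣAX̄ = (27000.00)(75.00) + (8835.73)(75.00) + (1125.00)(158.33) = 2865804.70 mm³
ΣAȲ = (27000.00)(90.00) + (8835.73)(211.83) + (1125.00)(30.00) = 4335431.28 mm³
X̄ = 2865804.70 / 36960.73 = 77.54 mm
Ȳ = 4335431.28 / 36960.73 = 117.30 mm

X̄ = 77.54 mm, Ȳ = 117.30 mm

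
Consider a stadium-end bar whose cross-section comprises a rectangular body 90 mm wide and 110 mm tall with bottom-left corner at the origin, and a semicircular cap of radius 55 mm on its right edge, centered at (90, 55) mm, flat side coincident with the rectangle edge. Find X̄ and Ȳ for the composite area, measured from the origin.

rectangular body: A = 90 × 110 = 9900.00, centroid at (45.00, 55.00).
semicircular end: A = ½π·55² = 4751.66, centroid at (113.34, 55.00).
ΣA = 14651.66 mm², ΣAX̄ = 984065.97 mm³, ΣAȲ = 805841.24 mm³.
X̄ = 984065.97/14651.66 = 67.16 mm; Ȳ = 805841.24/14651.66 = 55.00 mm.

X̄ = 67.16 mm, Ȳ = 55.00 mm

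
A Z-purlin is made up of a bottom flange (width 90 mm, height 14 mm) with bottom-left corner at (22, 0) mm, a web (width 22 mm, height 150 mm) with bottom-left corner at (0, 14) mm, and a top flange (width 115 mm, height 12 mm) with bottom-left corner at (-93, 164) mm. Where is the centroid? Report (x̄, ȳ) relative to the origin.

Part | A | x̄ᵢ | ȳᵢ | A·x̄ᵢ | A·ȳᵢ
bottom flange | 1260.00 | 67.00 | 7.00 | 84420.00 | 8820.00
web | 3300.00 | 11.00 | 89.00 | 36300.00 | 293700.00
top flange | 1380.00 | -35.50 | 170.00 | -48990.00 | 234600.00
Σ | 5940.00 |  |  | 71730.00 | 537120.00
x̄ = 71730.00 / 5940.00 = 12.08 mm
ȳ = 537120.00 / 5940.00 = 90.42 mm

x̄ = 12.08 mm, ȳ = 90.42 mm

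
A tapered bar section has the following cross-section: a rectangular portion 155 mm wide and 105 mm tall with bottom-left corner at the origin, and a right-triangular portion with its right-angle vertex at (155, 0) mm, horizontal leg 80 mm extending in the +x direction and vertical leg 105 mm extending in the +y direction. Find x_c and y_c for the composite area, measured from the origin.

rectangular portion: A = 155 × 105 = 16275.00, centroid at (77.50, 52.50).
triangular portion: A = ½·80·105 = 4200.00, centroid at (181.67, 35.00).
ΣA = 20475.00 mm², ΣAx_c = 2024312.50 mm³, ΣAy_c = 1001437.50 mm³.
x_c = 2024312.50/20475.00 = 98.87 mm; y_c = 1001437.50/20475.00 = 48.91 mm.

x_c = 98.87 mm, y_c = 48.91 mm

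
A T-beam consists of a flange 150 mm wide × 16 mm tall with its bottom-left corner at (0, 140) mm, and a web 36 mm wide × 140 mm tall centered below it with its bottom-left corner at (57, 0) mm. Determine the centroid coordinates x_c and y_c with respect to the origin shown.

web: A = 36 × 140 = 5040.00, centroid at (75.00, 70.00).
flange: A = 150 × 16 = 2400.00, centroid at (75.00, 148.00).
ΣA = 7440.00 mm², ΣAx_c = 558000.00 mm³, ΣAy_c = 708000.00 mm³.
x_c = 558000.00/7440.00 = 75.00 mm; y_c = 708000.00/7440.00 = 95.16 mm.

x_c = 75.00 mm, y_c = 95.16 mm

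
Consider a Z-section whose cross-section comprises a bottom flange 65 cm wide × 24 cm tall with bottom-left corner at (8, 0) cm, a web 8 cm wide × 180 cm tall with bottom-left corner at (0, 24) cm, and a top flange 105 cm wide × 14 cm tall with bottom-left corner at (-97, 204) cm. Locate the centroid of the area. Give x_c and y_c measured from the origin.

x_c = 0.79 cm, y_c = 110.30 cm

bottom flange: A = 65 × 24 = 1560.00, centroid at (40.50, 12.00).
web: A = 8 × 180 = 1440.00, centroid at (4.00, 114.00).
top flange: A = 105 × 14 = 1470.00, centroid at (-44.50, 211.00).
ΣA = 4470.00 cm²
ΣAx_c = (1560.00)(40.50) + (1440.00)(4.00) + (1470.00)(-44.50) = 3525.00 cm³
ΣAy_c = (1560.00)(12.00) + (1440.00)(114.00) + (1470.00)(211.00) = 493050.00 cm³
x_c = 3525.00 / 4470.00 = 0.79 cm
y_c = 493050.00 / 4470.00 = 110.30 cm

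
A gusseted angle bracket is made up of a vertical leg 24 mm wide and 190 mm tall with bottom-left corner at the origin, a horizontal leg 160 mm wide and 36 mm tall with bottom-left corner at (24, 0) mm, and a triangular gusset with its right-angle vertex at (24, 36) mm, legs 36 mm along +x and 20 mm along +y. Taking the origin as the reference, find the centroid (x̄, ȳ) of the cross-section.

x̄ = 62.43 mm, ȳ = 51.71 mm

vertical leg: A = 24 × 190 = 4560.00, centroid at (12.00, 95.00).
horizontal leg: A = 160 × 36 = 5760.00, centroid at (104.00, 18.00).
gusset: A = ½·36·20 = 360.00, centroid at (36.00, 42.67).
ΣA = 10680.00 mm²
ΣAx̄ = (4560.00)(12.00) + (5760.00)(104.00) + (360.00)(36.00) = 666720.00 mm³
ΣAȳ = (4560.00)(95.00) + (5760.00)(18.00) + (360.00)(42.67) = 552240.00 mm³
x̄ = 666720.00 / 10680.00 = 62.43 mm
ȳ = 552240.00 / 10680.00 = 51.71 mm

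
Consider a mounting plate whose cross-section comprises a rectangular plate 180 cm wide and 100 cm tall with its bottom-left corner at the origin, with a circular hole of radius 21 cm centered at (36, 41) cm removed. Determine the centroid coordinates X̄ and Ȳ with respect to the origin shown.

X̄ = 94.50 cm, Ȳ = 50.75 cm

plate: A = 180 × 100 = 18000.00, centroid at (90.00, 50.00).
hole: A = −π·21² = -1385.44, centroid at (36.00, 41.00).
ΣA = 16614.56 cm²
ΣAX̄ = (18000.00)(90.00) + (-1385.44)(36.00) = 1570124.08 cm³
ΣAȲ = (18000.00)(50.00) + (-1385.44)(41.00) = 843196.86 cm³
X̄ = 1570124.08 / 16614.56 = 94.50 cm
Ȳ = 843196.86 / 16614.56 = 50.75 cm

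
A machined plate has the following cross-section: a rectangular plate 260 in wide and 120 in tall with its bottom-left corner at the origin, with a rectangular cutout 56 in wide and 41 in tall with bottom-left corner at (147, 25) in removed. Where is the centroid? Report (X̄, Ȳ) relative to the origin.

X̄ = 126.43 in, Ȳ = 61.15 in

plate: A = 260 × 120 = 31200.00, centroid at (130.00, 60.00).
hole: A = −(56 × 41) = -2296.00, centroid at (175.00, 45.50).
ΣA = 28904.00 in², ΣAX̄ = 3654200.00 in³, ΣAȲ = 1767532.00 in³.
X̄ = 3654200.00/28904.00 = 126.43 in; Ȳ = 1767532.00/28904.00 = 61.15 in.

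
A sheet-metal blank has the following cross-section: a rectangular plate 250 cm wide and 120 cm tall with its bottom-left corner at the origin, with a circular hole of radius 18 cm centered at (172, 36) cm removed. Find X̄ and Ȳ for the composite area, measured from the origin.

plate: A = 250 × 120 = 30000.00, centroid at (125.00, 60.00).
hole: A = −π·18² = -1017.88, centroid at (172.00, 36.00).
ΣA = 28982.12 cm², ΣAX̄ = 3574925.32 cm³, ΣAȲ = 1763356.46 cm³.
X̄ = 3574925.32/28982.12 = 123.35 cm; Ȳ = 1763356.46/28982.12 = 60.84 cm.

X̄ = 123.35 cm, Ȳ = 60.84 cm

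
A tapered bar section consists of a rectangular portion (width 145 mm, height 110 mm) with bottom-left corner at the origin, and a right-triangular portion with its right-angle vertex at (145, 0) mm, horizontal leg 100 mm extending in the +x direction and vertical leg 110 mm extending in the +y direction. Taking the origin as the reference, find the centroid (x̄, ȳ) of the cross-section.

x̄ = 99.64 mm, ȳ = 50.30 mm

rectangular portion: A = 145 × 110 = 15950.00, centroid at (72.50, 55.00).
triangular portion: A = ½·100·110 = 5500.00, centroid at (178.33, 36.67).
ΣA = 21450.00 mm², ΣAx̄ = 2137208.33 mm³, ΣAȳ = 1078916.67 mm³.
x̄ = 2137208.33/21450.00 = 99.64 mm; ȳ = 1078916.67/21450.00 = 50.30 mm.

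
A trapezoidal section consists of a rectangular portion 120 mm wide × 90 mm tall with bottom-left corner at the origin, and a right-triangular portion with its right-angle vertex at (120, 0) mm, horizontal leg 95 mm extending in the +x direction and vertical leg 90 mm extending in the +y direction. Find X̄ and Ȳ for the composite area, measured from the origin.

rectangular portion: A = 120 × 90 = 10800.00, centroid at (60.00, 45.00).
triangular portion: A = ½·95·90 = 4275.00, centroid at (151.67, 30.00).
ΣA = 15075.00 mm², ΣAX̄ = 1296375.00 mm³, ΣAȲ = 614250.00 mm³.
X̄ = 1296375.00/15075.00 = 86.00 mm; Ȳ = 614250.00/15075.00 = 40.75 mm.

X̄ = 86.00 mm, Ȳ = 40.75 mm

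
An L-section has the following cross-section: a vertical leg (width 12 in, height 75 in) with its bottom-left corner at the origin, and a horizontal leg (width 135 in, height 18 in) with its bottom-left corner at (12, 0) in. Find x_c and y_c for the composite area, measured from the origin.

x_c = 59.64 in, y_c = 16.70 in

vertical leg: A = 12 × 75 = 900.00, centroid at (6.00, 37.50).
horizontal leg: A = 135 × 18 = 2430.00, centroid at (79.50, 9.00).
ΣA = 3330.00 in², ΣAx_c = 198585.00 in³, ΣAy_c = 55620.00 in³.
x_c = 198585.00/3330.00 = 59.64 in; y_c = 55620.00/3330.00 = 16.70 in.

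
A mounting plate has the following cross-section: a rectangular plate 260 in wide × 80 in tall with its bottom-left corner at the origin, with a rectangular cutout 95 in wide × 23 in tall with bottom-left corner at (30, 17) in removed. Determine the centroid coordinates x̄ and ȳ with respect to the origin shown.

plate: A = 260 × 80 = 20800.00, centroid at (130.00, 40.00).
hole: A = −(95 × 23) = -2185.00, centroid at (77.50, 28.50).
ΣA = 18615.00 in²
ΣAx̄ = (20800.00)(130.00) + (-2185.00)(77.50) = 2534662.50 in³
ΣAȳ = (20800.00)(40.00) + (-2185.00)(28.50) = 769727.50 in³
x̄ = 2534662.50 / 18615.00 = 136.16 in
ȳ = 769727.50 / 18615.00 = 41.35 in

x̄ = 136.16 in, ȳ = 41.35 in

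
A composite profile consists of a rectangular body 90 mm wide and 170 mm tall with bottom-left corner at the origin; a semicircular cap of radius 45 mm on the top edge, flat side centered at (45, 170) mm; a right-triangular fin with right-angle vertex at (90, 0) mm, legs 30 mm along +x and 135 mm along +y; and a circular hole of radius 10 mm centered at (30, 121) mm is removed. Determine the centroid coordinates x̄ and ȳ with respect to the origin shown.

rectangular body: A = 90 × 170 = 15300.00, centroid at (45.00, 85.00).
semicircular top: A = ½π·45² = 3180.86, centroid at (45.00, 189.10).
triangular fin: A = ½·30·135 = 2025.00, centroid at (100.00, 45.00).
hole: A = −π·10² = -314.16, centroid at (30.00, 121.00).
ΣA = 20191.70 mm²
ΣAx̄ = (15300.00)(45.00) + (3180.86)(45.00) + (2025.00)(100.00) + (-314.16)(30.00) = 1024714.04 mm³
ΣAȳ = (15300.00)(85.00) + (3180.86)(189.10) + (2025.00)(45.00) + (-314.16)(121.00) = 1955108.36 mm³
x̄ = 1024714.04 / 20191.70 = 50.75 mm
ȳ = 1955108.36 / 20191.70 = 96.83 mm

x̄ = 50.75 mm, ȳ = 96.83 mm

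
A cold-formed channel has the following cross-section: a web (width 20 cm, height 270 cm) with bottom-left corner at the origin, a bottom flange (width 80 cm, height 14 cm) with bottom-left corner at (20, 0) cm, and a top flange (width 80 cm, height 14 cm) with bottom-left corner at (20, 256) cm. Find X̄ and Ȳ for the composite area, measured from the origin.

web: A = 20 × 270 = 5400.00, centroid at (10.00, 135.00).
bottom flange: A = 80 × 14 = 1120.00, centroid at (60.00, 7.00).
top flange: A = 80 × 14 = 1120.00, centroid at (60.00, 263.00).
ΣA = 7640.00 cm², ΣAX̄ = 188400.00 cm³, ΣAȲ = 1031400.00 cm³.
X̄ = 188400.00/7640.00 = 24.66 cm; Ȳ = 1031400.00/7640.00 = 135.00 cm.

X̄ = 24.66 cm, Ȳ = 135.00 cm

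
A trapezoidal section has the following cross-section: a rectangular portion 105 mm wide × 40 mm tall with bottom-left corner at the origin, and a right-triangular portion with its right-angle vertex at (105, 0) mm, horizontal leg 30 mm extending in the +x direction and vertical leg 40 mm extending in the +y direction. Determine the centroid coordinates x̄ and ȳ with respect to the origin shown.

x̄ = 60.31 mm, ȳ = 19.17 mm

rectangular portion: A = 105 × 40 = 4200.00, centroid at (52.50, 20.00).
triangular portion: A = ½·30·40 = 600.00, centroid at (115.00, 13.33).
ΣA = 4800.00 mm², ΣAx̄ = 289500.00 mm³, ΣAȳ = 92000.00 mm³.
x̄ = 289500.00/4800.00 = 60.31 mm; ȳ = 92000.00/4800.00 = 19.17 mm.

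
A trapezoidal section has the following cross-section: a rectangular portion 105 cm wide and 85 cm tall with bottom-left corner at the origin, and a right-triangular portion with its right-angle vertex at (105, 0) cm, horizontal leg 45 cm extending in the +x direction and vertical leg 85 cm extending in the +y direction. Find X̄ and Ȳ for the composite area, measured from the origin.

X̄ = 64.41 cm, Ȳ = 40.00 cm

rectangular portion: A = 105 × 85 = 8925.00, centroid at (52.50, 42.50).
triangular portion: A = ½·45·85 = 1912.50, centroid at (120.00, 28.33).
ΣA = 10837.50 cm², ΣAX̄ = 698062.50 cm³, ΣAȲ = 433500.00 cm³.
X̄ = 698062.50/10837.50 = 64.41 cm; Ȳ = 433500.00/10837.50 = 40.00 cm.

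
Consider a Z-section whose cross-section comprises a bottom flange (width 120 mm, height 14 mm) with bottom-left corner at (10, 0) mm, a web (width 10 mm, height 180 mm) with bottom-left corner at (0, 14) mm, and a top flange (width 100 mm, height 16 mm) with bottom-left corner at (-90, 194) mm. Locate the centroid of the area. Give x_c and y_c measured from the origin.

bottom flange: A = 120 × 14 = 1680.00, centroid at (70.00, 7.00).
web: A = 10 × 180 = 1800.00, centroid at (5.00, 104.00).
top flange: A = 100 × 16 = 1600.00, centroid at (-40.00, 202.00).
ΣA = 5080.00 mm²
ΣAx_c = (1680.00)(70.00) + (1800.00)(5.00) + (1600.00)(-40.00) = 62600.00 mm³
ΣAy_c = (1680.00)(7.00) + (1800.00)(104.00) + (1600.00)(202.00) = 522160.00 mm³
x_c = 62600.00 / 5080.00 = 12.32 mm
y_c = 522160.00 / 5080.00 = 102.79 mm

x_c = 12.32 mm, y_c = 102.79 mm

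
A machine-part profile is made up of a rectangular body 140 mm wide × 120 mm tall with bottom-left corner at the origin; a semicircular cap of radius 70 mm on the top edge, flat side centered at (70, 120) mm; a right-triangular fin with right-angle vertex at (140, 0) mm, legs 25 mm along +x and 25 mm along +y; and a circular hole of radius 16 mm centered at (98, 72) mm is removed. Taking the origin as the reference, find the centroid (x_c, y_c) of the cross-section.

rectangular body: A = 140 × 120 = 16800.00, centroid at (70.00, 60.00).
semicircular top: A = ½π·70² = 7696.90, centroid at (70.00, 149.71).
triangular fin: A = ½·25·25 = 312.50, centroid at (148.33, 8.33).
hole: A = −π·16² = -804.25, centroid at (98.00, 72.00).
ΣA = 24005.15 mm², ΣAx_c = 1682321.03 mm³, ΣAy_c = 2104993.24 mm³.
x_c = 1682321.03/24005.15 = 70.08 mm; y_c = 2104993.24/24005.15 = 87.69 mm.

x_c = 70.08 mm, y_c = 87.69 mm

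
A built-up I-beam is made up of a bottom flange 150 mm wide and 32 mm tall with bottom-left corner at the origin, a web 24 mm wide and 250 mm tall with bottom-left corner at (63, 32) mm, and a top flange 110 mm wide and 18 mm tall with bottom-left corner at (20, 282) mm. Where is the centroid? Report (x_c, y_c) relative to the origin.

x_c = 75.00 mm, y_c = 124.80 mm

bottom flange: A = 150 × 32 = 4800.00, centroid at (75.00, 16.00).
web: A = 24 × 250 = 6000.00, centroid at (75.00, 157.00).
top flange: A = 110 × 18 = 1980.00, centroid at (75.00, 291.00).
ΣA = 12780.00 mm²
ΣAx_c = (4800.00)(75.00) + (6000.00)(75.00) + (1980.00)(75.00) = 958500.00 mm³
ΣAy_c = (4800.00)(16.00) + (6000.00)(157.00) + (1980.00)(291.00) = 1594980.00 mm³
x_c = 958500.00 / 12780.00 = 75.00 mm
y_c = 1594980.00 / 12780.00 = 124.80 mm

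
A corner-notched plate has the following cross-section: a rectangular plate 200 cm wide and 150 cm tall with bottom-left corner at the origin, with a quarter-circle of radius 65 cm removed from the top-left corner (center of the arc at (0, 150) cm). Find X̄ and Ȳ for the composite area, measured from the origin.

X̄ = 109.01 cm, Ȳ = 69.10 cm

plate: A = 200 × 150 = 30000.00, centroid at (100.00, 75.00).
removed quarter-circle: A = −¼π·65² = -3318.31, centroid at (27.59, 122.41).
ΣA = 26681.69 cm²
ΣAX̄ = (30000.00)(100.00) + (-3318.31)(27.59) = 2908458.33 cm³
ΣAȲ = (30000.00)(75.00) + (-3318.31)(122.41) = 1843795.58 cm³
X̄ = 2908458.33 / 26681.69 = 109.01 cm
Ȳ = 1843795.58 / 26681.69 = 69.10 cm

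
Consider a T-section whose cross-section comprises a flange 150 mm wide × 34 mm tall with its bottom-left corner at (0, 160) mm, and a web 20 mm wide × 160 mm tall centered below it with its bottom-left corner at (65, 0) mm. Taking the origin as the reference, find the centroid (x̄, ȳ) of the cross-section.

Part | A | x̄ᵢ | ȳᵢ | A·x̄ᵢ | A·ȳᵢ
web | 3200.00 | 75.00 | 80.00 | 240000.00 | 256000.00
flange | 5100.00 | 75.00 | 177.00 | 382500.00 | 902700.00
Σ | 8300.00 |  |  | 622500.00 | 1158700.00
x̄ = 622500.00 / 8300.00 = 75.00 mm
ȳ = 1158700.00 / 8300.00 = 139.60 mm

x̄ = 75.00 mm, ȳ = 139.60 mm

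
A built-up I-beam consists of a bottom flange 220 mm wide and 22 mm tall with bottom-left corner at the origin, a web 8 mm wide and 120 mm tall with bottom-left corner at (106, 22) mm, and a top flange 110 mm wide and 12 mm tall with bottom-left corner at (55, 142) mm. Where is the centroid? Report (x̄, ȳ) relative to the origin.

x̄ = 110.00 mm, ȳ = 45.97 mm

bottom flange: A = 220 × 22 = 4840.00, centroid at (110.00, 11.00).
web: A = 8 × 120 = 960.00, centroid at (110.00, 82.00).
top flange: A = 110 × 12 = 1320.00, centroid at (110.00, 148.00).
ΣA = 7120.00 mm², ΣAx̄ = 783200.00 mm³, ΣAȳ = 327320.00 mm³.
x̄ = 783200.00/7120.00 = 110.00 mm; ȳ = 327320.00/7120.00 = 45.97 mm.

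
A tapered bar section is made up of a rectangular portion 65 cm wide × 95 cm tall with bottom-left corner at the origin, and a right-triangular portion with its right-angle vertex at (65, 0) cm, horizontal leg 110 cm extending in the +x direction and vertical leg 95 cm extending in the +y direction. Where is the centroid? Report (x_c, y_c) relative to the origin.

Part | A | x̄ᵢ | ȳᵢ | A·x̄ᵢ | A·ȳᵢ
rectangular portion | 6175.00 | 32.50 | 47.50 | 200687.50 | 293312.50
triangular portion | 5225.00 | 101.67 | 31.67 | 531208.33 | 165458.33
Σ | 11400.00 |  |  | 731895.83 | 458770.83
x_c = 731895.83 / 11400.00 = 64.20 cm
y_c = 458770.83 / 11400.00 = 40.24 cm

x_c = 64.20 cm, y_c = 40.24 cm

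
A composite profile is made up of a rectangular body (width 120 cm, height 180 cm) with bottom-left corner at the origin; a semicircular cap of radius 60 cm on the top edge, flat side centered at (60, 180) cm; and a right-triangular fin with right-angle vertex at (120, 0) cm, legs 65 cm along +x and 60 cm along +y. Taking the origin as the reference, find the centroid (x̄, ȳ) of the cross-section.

x̄ = 65.45 cm, ȳ = 107.68 cm

rectangular body: A = 120 × 180 = 21600.00, centroid at (60.00, 90.00).
semicircular top: A = ½π·60² = 5654.87, centroid at (60.00, 205.46).
triangular fin: A = ½·65·60 = 1950.00, centroid at (141.67, 20.00).
ΣA = 29204.87 cm²
ΣAx̄ = (21600.00)(60.00) + (5654.87)(60.00) + (1950.00)(141.67) = 1911542.01 cm³
ΣAȳ = (21600.00)(90.00) + (5654.87)(205.46) + (1950.00)(20.00) = 3144876.02 cm³
x̄ = 1911542.01 / 29204.87 = 65.45 cm
ȳ = 3144876.02 / 29204.87 = 107.68 cm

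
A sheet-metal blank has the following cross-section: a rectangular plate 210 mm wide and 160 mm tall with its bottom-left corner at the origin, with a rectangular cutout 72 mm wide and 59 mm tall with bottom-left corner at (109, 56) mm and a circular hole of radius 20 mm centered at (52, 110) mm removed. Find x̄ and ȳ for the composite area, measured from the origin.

plate: A = 210 × 160 = 33600.00, centroid at (105.00, 80.00).
hole 1: A = −(72 × 59) = -4248.00, centroid at (145.00, 85.50).
hole 2: A = −π·20² = -1256.64, centroid at (52.00, 110.00).
ΣA = 28095.36 mm², ΣAx̄ = 2846694.87 mm³, ΣAȳ = 2186565.92 mm³.
x̄ = 2846694.87/28095.36 = 101.32 mm; ȳ = 2186565.92/28095.36 = 77.83 mm.

x̄ = 101.32 mm, ȳ = 77.83 mm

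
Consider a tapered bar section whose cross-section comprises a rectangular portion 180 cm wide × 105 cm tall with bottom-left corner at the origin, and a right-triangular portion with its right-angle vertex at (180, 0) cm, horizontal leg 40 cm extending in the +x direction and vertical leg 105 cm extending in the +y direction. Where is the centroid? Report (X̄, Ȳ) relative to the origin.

rectangular portion: A = 180 × 105 = 18900.00, centroid at (90.00, 52.50).
triangular portion: A = ½·40·105 = 2100.00, centroid at (193.33, 35.00).
ΣA = 21000.00 cm²
ΣAX̄ = (18900.00)(90.00) + (2100.00)(193.33) = 2107000.00 cm³
ΣAȲ = (18900.00)(52.50) + (2100.00)(35.00) = 1065750.00 cm³
X̄ = 2107000.00 / 21000.00 = 100.33 cm
Ȳ = 1065750.00 / 21000.00 = 50.75 cm

X̄ = 100.33 cm, Ȳ = 50.75 cm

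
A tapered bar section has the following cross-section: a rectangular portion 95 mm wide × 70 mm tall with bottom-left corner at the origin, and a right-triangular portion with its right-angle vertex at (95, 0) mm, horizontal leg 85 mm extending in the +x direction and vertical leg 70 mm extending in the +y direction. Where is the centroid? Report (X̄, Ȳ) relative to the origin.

X̄ = 70.94 mm, Ȳ = 31.39 mm

Part | A | x̄ᵢ | ȳᵢ | A·x̄ᵢ | A·ȳᵢ
rectangular portion | 6650.00 | 47.50 | 35.00 | 315875.00 | 232750.00
triangular portion | 2975.00 | 123.33 | 23.33 | 366916.67 | 69416.67
Σ | 9625.00 |  |  | 682791.67 | 302166.67
X̄ = 682791.67 / 9625.00 = 70.94 mm
Ȳ = 302166.67 / 9625.00 = 31.39 mm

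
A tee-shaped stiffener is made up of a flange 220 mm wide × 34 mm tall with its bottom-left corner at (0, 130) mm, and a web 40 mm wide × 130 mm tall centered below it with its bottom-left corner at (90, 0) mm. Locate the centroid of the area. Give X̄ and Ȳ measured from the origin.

web: A = 40 × 130 = 5200.00, centroid at (110.00, 65.00).
flange: A = 220 × 34 = 7480.00, centroid at (110.00, 147.00).
ΣA = 12680.00 mm², ΣAX̄ = 1394800.00 mm³, ΣAȲ = 1437560.00 mm³.
X̄ = 1394800.00/12680.00 = 110.00 mm; Ȳ = 1437560.00/12680.00 = 113.37 mm.

X̄ = 110.00 mm, Ȳ = 113.37 mm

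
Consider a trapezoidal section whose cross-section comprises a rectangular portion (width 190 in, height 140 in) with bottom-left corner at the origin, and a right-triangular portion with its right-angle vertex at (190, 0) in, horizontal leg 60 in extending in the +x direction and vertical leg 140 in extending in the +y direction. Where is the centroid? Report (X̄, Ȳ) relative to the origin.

X̄ = 110.68 in, Ȳ = 66.82 in

rectangular portion: A = 190 × 140 = 26600.00, centroid at (95.00, 70.00).
triangular portion: A = ½·60·140 = 4200.00, centroid at (210.00, 46.67).
ΣA = 30800.00 in², ΣAX̄ = 3409000.00 in³, ΣAȲ = 2058000.00 in³.
X̄ = 3409000.00/30800.00 = 110.68 in; Ȳ = 2058000.00/30800.00 = 66.82 in.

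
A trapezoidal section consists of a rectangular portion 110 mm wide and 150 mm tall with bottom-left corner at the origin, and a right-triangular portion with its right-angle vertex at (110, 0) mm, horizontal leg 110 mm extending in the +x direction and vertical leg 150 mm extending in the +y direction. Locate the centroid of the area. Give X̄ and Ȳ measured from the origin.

X̄ = 85.56 mm, Ȳ = 66.67 mm

rectangular portion: A = 110 × 150 = 16500.00, centroid at (55.00, 75.00).
triangular portion: A = ½·110·150 = 8250.00, centroid at (146.67, 50.00).
ΣA = 24750.00 mm²
ΣAX̄ = (16500.00)(55.00) + (8250.00)(146.67) = 2117500.00 mm³
ΣAȲ = (16500.00)(75.00) + (8250.00)(50.00) = 1650000.00 mm³
X̄ = 2117500.00 / 24750.00 = 85.56 mm
Ȳ = 1650000.00 / 24750.00 = 66.67 mm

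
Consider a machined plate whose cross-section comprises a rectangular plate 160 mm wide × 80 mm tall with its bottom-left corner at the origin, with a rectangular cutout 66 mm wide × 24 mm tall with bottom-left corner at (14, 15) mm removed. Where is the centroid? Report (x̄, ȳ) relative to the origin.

x̄ = 84.66 mm, ȳ = 41.84 mm

plate: A = 160 × 80 = 12800.00, centroid at (80.00, 40.00).
hole: A = −(66 × 24) = -1584.00, centroid at (47.00, 27.00).
ΣA = 11216.00 mm², ΣAx̄ = 949552.00 mm³, ΣAȳ = 469232.00 mm³.
x̄ = 949552.00/11216.00 = 84.66 mm; ȳ = 469232.00/11216.00 = 41.84 mm.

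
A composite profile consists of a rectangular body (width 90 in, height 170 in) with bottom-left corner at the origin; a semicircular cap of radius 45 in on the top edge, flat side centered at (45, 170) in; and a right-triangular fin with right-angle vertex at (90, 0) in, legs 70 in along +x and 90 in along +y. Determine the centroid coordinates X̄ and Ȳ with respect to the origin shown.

X̄ = 54.95 in, Ȳ = 92.30 in

rectangular body: A = 90 × 170 = 15300.00, centroid at (45.00, 85.00).
semicircular top: A = ½π·45² = 3180.86, centroid at (45.00, 189.10).
triangular fin: A = ½·70·90 = 3150.00, centroid at (113.33, 30.00).
ΣA = 21630.86 in²
ΣAX̄ = (15300.00)(45.00) + (3180.86)(45.00) + (3150.00)(113.33) = 1188638.82 in³
ΣAȲ = (15300.00)(85.00) + (3180.86)(189.10) + (3150.00)(30.00) = 1996496.64 in³
X̄ = 1188638.82 / 21630.86 = 54.95 in
Ȳ = 1996496.64 / 21630.86 = 92.30 in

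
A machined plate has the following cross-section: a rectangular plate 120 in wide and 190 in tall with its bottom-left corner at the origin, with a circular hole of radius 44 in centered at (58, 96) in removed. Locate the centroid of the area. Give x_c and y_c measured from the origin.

x_c = 60.73 in, y_c = 94.64 in

Part | A | x̄ᵢ | ȳᵢ | A·x̄ᵢ | A·ȳᵢ
plate | 22800.00 | 60.00 | 95.00 | 1368000.00 | 2166000.00
hole | -6082.12 | 58.00 | 96.00 | -352763.16 | -583883.84
Σ | 16717.88 |  |  | 1015236.84 | 1582116.16
x_c = 1015236.84 / 16717.88 = 60.73 in
y_c = 1582116.16 / 16717.88 = 94.64 in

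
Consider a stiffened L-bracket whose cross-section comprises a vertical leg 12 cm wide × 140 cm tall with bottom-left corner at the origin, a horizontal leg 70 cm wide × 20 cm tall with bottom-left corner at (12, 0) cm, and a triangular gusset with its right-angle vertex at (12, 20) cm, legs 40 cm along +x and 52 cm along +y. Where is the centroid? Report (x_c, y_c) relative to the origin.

x_c = 24.81 cm, y_c = 41.37 cm

Part | A | x̄ᵢ | ȳᵢ | A·x̄ᵢ | A·ȳᵢ
vertical leg | 1680.00 | 6.00 | 70.00 | 10080.00 | 117600.00
horizontal leg | 1400.00 | 47.00 | 10.00 | 65800.00 | 14000.00
gusset | 1040.00 | 25.33 | 37.33 | 26346.67 | 38826.67
Σ | 4120.00 |  |  | 102226.67 | 170426.67
x_c = 102226.67 / 4120.00 = 24.81 cm
y_c = 170426.67 / 4120.00 = 41.37 cm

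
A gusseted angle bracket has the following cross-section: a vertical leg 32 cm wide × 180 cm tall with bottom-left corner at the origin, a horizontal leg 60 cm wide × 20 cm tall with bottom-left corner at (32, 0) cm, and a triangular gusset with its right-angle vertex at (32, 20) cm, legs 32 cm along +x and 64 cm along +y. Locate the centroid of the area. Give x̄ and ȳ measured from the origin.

x̄ = 26.33 cm, ȳ = 71.73 cm

Part | A | x̄ᵢ | ȳᵢ | A·x̄ᵢ | A·ȳᵢ
vertical leg | 5760.00 | 16.00 | 90.00 | 92160.00 | 518400.00
horizontal leg | 1200.00 | 62.00 | 10.00 | 74400.00 | 12000.00
gusset | 1024.00 | 42.67 | 41.33 | 43690.67 | 42325.33
Σ | 7984.00 |  |  | 210250.67 | 572725.33
x̄ = 210250.67 / 7984.00 = 26.33 cm
ȳ = 572725.33 / 7984.00 = 71.73 cm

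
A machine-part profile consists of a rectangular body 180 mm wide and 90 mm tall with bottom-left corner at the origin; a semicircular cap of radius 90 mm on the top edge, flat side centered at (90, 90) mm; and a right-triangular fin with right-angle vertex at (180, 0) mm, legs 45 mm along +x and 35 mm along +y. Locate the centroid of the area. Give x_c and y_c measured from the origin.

rectangular body: A = 180 × 90 = 16200.00, centroid at (90.00, 45.00).
semicircular top: A = ½π·90² = 12723.45, centroid at (90.00, 128.20).
triangular fin: A = ½·45·35 = 787.50, centroid at (195.00, 11.67).
ΣA = 29710.95 mm², ΣAx_c = 2756673.02 mm³, ΣAy_c = 2369298.02 mm³.
x_c = 2756673.02/29710.95 = 92.78 mm; y_c = 2369298.02/29710.95 = 79.74 mm.

x_c = 92.78 mm, y_c = 79.74 mm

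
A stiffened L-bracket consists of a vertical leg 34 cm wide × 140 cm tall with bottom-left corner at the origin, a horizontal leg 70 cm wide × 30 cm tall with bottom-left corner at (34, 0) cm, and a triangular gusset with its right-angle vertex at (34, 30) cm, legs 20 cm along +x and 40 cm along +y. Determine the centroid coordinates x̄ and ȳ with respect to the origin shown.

x̄ = 33.35 cm, ȳ = 52.62 cm

vertical leg: A = 34 × 140 = 4760.00, centroid at (17.00, 70.00).
horizontal leg: A = 70 × 30 = 2100.00, centroid at (69.00, 15.00).
gusset: A = ½·20·40 = 400.00, centroid at (40.67, 43.33).
ΣA = 7260.00 cm²
ΣAx̄ = (4760.00)(17.00) + (2100.00)(69.00) + (400.00)(40.67) = 242086.67 cm³
ΣAȳ = (4760.00)(70.00) + (2100.00)(15.00) + (400.00)(43.33) = 382033.33 cm³
x̄ = 242086.67 / 7260.00 = 33.35 cm
ȳ = 382033.33 / 7260.00 = 52.62 cm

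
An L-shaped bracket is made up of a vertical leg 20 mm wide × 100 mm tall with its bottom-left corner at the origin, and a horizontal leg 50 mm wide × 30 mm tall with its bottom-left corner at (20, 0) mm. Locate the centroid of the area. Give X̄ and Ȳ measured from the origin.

X̄ = 25.00 mm, Ȳ = 35.00 mm

vertical leg: A = 20 × 100 = 2000.00, centroid at (10.00, 50.00).
horizontal leg: A = 50 × 30 = 1500.00, centroid at (45.00, 15.00).
ΣA = 3500.00 mm²
ΣAX̄ = (2000.00)(10.00) + (1500.00)(45.00) = 87500.00 mm³
ΣAȲ = (2000.00)(50.00) + (1500.00)(15.00) = 122500.00 mm³
X̄ = 87500.00 / 3500.00 = 25.00 mm
Ȳ = 122500.00 / 3500.00 = 35.00 mm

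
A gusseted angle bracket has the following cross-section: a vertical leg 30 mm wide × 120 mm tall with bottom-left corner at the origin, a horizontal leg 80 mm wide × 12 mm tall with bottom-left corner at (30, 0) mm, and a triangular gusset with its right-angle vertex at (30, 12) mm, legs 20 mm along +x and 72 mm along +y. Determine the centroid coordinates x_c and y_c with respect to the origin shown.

vertical leg: A = 30 × 120 = 3600.00, centroid at (15.00, 60.00).
horizontal leg: A = 80 × 12 = 960.00, centroid at (70.00, 6.00).
gusset: A = ½·20·72 = 720.00, centroid at (36.67, 36.00).
ΣA = 5280.00 mm², ΣAx_c = 147600.00 mm³, ΣAy_c = 247680.00 mm³.
x_c = 147600.00/5280.00 = 27.95 mm; y_c = 247680.00/5280.00 = 46.91 mm.

x_c = 27.95 mm, y_c = 46.91 mm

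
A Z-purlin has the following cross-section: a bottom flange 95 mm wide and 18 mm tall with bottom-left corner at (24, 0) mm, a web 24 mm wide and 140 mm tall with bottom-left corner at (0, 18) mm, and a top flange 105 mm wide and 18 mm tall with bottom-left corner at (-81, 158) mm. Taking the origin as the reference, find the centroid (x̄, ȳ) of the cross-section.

Part | A | x̄ᵢ | ȳᵢ | A·x̄ᵢ | A·ȳᵢ
bottom flange | 1710.00 | 71.50 | 9.00 | 122265.00 | 15390.00
web | 3360.00 | 12.00 | 88.00 | 40320.00 | 295680.00
top flange | 1890.00 | -28.50 | 167.00 | -53865.00 | 315630.00
Σ | 6960.00 |  |  | 108720.00 | 626700.00
x̄ = 108720.00 / 6960.00 = 15.62 mm
ȳ = 626700.00 / 6960.00 = 90.04 mm

x̄ = 15.62 mm, ȳ = 90.04 mm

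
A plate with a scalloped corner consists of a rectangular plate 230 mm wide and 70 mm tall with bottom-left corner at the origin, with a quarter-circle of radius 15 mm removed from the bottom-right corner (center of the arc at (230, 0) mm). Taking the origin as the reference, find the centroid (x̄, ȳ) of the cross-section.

x̄ = 113.79 mm, ȳ = 35.32 mm

plate: A = 230 × 70 = 16100.00, centroid at (115.00, 35.00).
removed quarter-circle: A = −¼π·15² = -176.71, centroid at (223.63, 6.37).
ΣA = 15923.29 mm², ΣAx̄ = 1811980.65 mm³, ΣAȳ = 562375.00 mm³.
x̄ = 1811980.65/15923.29 = 113.79 mm; ȳ = 562375.00/15923.29 = 35.32 mm.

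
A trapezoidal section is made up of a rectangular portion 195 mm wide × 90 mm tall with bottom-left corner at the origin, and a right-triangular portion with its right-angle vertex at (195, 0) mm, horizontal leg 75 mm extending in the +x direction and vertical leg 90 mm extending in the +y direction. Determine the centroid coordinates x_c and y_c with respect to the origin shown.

rectangular portion: A = 195 × 90 = 17550.00, centroid at (97.50, 45.00).
triangular portion: A = ½·75·90 = 3375.00, centroid at (220.00, 30.00).
ΣA = 20925.00 mm², ΣAx_c = 2453625.00 mm³, ΣAy_c = 891000.00 mm³.
x_c = 2453625.00/20925.00 = 117.26 mm; y_c = 891000.00/20925.00 = 42.58 mm.

x_c = 117.26 mm, y_c = 42.58 mm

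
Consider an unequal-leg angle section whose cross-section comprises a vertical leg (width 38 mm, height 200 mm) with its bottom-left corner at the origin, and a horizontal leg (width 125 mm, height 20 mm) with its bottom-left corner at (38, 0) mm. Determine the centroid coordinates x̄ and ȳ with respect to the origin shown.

vertical leg: A = 38 × 200 = 7600.00, centroid at (19.00, 100.00).
horizontal leg: A = 125 × 20 = 2500.00, centroid at (100.50, 10.00).
ΣA = 10100.00 mm²
ΣAx̄ = (7600.00)(19.00) + (2500.00)(100.50) = 395650.00 mm³
ΣAȳ = (7600.00)(100.00) + (2500.00)(10.00) = 785000.00 mm³
x̄ = 395650.00 / 10100.00 = 39.17 mm
ȳ = 785000.00 / 10100.00 = 77.72 mm

x̄ = 39.17 mm, ȳ = 77.72 mm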